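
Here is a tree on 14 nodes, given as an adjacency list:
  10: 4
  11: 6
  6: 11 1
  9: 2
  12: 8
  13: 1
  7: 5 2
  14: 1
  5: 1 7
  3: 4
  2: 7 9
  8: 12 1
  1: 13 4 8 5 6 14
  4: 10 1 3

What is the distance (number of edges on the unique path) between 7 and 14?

3

Walking from 7: 7–5–1–14. Length 3.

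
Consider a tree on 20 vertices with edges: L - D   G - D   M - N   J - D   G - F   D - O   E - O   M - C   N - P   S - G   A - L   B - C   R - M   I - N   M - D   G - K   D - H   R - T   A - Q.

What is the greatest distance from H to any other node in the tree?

4

A farthest node from H is Q (P, I, T, B also at distance 4).
The path H – D – L – A – Q has 4 edges.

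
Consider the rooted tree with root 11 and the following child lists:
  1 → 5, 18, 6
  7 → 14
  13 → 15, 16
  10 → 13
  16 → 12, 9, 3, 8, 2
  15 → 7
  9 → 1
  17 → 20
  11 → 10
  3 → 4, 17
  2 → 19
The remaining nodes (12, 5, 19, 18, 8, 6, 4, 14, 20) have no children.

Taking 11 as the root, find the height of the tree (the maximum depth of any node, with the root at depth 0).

6

6 sits deepest: 11 – 10 – 13 – 16 – 9 – 1 – 6 — 6 edges from the root.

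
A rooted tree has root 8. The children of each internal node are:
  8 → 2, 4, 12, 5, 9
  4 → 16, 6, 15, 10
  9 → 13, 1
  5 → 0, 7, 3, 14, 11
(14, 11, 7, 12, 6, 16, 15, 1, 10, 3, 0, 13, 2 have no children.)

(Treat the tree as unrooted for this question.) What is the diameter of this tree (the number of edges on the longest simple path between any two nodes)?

A longest path is 7-5-8-4-10, with 4 edges.

4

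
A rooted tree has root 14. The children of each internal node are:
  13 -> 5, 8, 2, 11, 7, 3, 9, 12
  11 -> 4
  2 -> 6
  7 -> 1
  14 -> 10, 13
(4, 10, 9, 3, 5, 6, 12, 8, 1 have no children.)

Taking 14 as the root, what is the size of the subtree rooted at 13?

Descendants of 13 (including itself): 13, 12, 5, 7, 3, 2, 11, 8, 9, 1, 6, 4. That's 12.

12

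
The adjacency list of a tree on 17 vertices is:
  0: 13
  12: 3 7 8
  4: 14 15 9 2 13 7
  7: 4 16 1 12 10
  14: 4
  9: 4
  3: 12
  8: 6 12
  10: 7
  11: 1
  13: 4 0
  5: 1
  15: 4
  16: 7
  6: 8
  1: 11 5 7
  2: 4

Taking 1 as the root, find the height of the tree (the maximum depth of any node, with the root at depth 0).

4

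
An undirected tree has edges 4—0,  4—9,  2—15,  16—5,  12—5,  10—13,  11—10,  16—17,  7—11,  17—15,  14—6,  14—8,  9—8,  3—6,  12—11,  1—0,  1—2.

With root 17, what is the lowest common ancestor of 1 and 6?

1

1's ancestor chain is 1, 2, 15, 17 and 6's is 6, 14, 8, 9, 4, 0, 1, 2, 15, 17; they first meet at 1.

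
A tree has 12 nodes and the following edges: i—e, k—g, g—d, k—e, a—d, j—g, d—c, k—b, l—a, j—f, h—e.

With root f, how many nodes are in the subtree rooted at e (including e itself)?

The subtree rooted at e contains: e, h, i — 3 nodes.

3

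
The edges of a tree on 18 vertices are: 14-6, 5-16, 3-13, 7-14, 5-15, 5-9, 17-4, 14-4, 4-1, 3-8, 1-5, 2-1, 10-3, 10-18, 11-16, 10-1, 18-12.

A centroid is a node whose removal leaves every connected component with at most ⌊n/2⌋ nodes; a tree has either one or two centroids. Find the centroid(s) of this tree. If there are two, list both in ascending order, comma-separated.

1

If 1 is removed the pieces have sizes 6, 5, 5, 1, all ≤ ⌊18/2⌋ = 9.
No neighbour of 1 does as well, so 1 is the unique centroid.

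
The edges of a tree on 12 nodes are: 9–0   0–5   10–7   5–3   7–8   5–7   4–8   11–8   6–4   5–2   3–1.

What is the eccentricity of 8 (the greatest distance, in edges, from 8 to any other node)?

The node farthest from 8 is 9 (1 also at distance 4), via 8 – 7 – 5 – 0 – 9 — 4 edges.

4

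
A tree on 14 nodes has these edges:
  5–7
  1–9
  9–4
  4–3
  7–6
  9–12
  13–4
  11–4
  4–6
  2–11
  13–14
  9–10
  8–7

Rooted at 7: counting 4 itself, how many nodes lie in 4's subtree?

10

The subtree rooted at 4 contains: 4, 11, 9, 13, 3, 2, 10, 12, 1, 14 — 10 nodes.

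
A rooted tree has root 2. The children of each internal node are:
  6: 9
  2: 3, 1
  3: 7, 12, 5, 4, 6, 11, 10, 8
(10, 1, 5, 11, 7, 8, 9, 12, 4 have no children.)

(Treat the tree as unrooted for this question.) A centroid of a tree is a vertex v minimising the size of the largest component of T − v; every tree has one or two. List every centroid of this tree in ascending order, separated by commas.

Removing 3 splits the tree into components of sizes 2, 2, 1, 1, 1, 1, 1, 1, 1; the largest is 2 ≤ ⌊12/2⌋ = 6.
No neighbour of 3 does as well, so 3 is the unique centroid.

3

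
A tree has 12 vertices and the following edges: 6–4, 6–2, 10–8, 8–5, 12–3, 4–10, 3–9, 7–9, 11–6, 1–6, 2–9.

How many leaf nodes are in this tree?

The leaves are 1, 5, 7, 11, 12.
That is 5 leaves.

5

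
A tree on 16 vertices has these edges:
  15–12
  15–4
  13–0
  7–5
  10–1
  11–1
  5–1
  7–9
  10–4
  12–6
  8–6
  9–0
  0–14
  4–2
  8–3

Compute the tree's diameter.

A longest path is 3 - 8 - 6 - 12 - 15 - 4 - 10 - 1 - 5 - 7 - 9 - 0 - 14, with 12 edges.

12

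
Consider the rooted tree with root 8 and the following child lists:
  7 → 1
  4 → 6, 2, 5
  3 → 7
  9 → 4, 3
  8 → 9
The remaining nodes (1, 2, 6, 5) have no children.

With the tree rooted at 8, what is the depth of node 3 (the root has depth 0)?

Climbing from 3 to the root: 3 – 9 – 8. That's 2 steps.

2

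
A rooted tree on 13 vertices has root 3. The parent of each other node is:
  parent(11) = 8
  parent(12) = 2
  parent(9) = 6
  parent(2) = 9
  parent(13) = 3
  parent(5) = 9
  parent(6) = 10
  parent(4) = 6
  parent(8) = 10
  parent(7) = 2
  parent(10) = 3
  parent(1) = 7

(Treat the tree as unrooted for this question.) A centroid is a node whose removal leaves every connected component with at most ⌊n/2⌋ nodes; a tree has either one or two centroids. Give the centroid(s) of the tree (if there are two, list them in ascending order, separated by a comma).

Delete 6: the remaining components have sizes 6, 5, 1. Max 6 ≤ 6, so 6 is a centroid.
No neighbour of 6 does as well, so 6 is the unique centroid.

6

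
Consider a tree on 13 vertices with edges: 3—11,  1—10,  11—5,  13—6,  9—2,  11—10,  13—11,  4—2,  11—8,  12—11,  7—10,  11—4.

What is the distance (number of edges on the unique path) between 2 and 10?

3

The path is 2–4–11–10, which has 3 edges.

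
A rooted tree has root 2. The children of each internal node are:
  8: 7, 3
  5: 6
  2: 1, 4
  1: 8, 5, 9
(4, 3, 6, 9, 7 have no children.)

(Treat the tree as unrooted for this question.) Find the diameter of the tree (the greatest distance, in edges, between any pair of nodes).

4

Starting from 3, a farthest node is 4 at distance 4.
One longest path: 3 – 8 – 1 – 2 – 4.
So the diameter is 4.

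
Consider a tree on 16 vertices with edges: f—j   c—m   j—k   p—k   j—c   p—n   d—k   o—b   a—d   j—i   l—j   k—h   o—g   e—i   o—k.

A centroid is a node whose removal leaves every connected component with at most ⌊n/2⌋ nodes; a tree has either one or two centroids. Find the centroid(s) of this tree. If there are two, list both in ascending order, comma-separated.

k

If k is removed the pieces have sizes 7, 3, 2, 2, 1, all ≤ ⌊16/2⌋ = 8.
No neighbour of k does as well, so k is the unique centroid.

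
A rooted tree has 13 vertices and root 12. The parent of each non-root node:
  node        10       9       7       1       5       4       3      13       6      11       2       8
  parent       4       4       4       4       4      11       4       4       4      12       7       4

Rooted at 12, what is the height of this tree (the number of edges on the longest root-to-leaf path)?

2 sits deepest: 12 → 11 → 4 → 7 → 2 — 4 edges from the root.

4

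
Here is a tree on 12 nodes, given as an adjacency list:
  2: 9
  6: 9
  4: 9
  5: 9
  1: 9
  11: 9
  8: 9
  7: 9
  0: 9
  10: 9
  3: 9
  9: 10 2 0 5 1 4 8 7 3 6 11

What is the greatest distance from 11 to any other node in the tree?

2

A farthest node from 11 is 4 (6, 10, 5, 8, 7, 1, 3, 0, 2 also at distance 2).
The path 11-9-4 has 2 edges.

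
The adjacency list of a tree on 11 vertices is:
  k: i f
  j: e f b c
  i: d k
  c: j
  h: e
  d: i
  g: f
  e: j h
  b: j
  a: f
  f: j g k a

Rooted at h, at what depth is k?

4

Climbing from k to the root: k – f – j – e – h. That's 4 steps.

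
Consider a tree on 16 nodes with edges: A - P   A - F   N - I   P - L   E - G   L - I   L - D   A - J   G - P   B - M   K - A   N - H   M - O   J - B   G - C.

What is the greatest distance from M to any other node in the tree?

The node farthest from M is H, via M – B – J – A – P – L – I – N – H — 8 edges.

8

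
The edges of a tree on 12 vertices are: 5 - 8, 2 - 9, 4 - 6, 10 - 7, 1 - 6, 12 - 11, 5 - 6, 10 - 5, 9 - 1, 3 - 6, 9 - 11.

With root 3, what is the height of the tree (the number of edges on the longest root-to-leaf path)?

The longest root-to-leaf path is 3 → 6 → 1 → 9 → 11 → 12 (5 edges).

5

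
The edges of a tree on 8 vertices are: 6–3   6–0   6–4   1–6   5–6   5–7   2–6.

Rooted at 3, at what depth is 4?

Path from 3 to 4: 3 – 6 – 4, which has 2 edges.

2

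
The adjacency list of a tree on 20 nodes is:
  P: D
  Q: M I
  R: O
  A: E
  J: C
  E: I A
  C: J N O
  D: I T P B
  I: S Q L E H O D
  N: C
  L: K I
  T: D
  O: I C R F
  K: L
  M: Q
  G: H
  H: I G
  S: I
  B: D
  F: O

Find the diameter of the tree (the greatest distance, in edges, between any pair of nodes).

A longest path is M – Q – I – O – C – J, with 5 edges.

5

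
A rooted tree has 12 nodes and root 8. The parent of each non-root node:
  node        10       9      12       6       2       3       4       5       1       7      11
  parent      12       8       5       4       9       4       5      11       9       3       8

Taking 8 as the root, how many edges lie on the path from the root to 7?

5

Climbing from 7 to the root: 7–3–4–5–11–8. That's 5 steps.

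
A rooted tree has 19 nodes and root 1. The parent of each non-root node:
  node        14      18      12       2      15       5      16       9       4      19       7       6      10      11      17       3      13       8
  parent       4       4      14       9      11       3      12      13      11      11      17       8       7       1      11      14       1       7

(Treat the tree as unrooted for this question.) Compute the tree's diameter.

A longest path is 2 - 9 - 13 - 1 - 11 - 4 - 14 - 12 - 16, with 8 edges.

8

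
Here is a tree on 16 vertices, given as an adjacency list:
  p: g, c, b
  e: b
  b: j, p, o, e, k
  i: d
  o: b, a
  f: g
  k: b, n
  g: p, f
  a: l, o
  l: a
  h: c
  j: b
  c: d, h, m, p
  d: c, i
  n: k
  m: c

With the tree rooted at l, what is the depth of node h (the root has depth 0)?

Climbing from h to the root: h–c–p–b–o–a–l. That's 6 steps.

6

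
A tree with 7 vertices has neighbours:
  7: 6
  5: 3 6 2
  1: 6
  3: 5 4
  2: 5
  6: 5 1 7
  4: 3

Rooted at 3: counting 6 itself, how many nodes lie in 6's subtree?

3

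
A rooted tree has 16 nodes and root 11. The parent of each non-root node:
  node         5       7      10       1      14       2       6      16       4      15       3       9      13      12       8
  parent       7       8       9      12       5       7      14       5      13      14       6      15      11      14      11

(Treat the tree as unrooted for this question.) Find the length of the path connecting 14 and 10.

3

14 - 15 - 9 - 10: 3 edges.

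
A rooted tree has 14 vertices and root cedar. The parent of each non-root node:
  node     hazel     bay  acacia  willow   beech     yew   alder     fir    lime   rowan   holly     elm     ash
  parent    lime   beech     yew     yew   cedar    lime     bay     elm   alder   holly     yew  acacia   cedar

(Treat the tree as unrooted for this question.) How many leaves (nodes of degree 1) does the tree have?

5

Degree-1 nodes: ash, fir, hazel, rowan, willow — 5 of them.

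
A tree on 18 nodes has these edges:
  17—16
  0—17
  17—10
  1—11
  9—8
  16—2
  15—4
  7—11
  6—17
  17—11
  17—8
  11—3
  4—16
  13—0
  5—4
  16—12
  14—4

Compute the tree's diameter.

5

Starting from 15, a farthest node is 9 at distance 5.
One longest path: 15 – 4 – 16 – 17 – 8 – 9.
So the diameter is 5.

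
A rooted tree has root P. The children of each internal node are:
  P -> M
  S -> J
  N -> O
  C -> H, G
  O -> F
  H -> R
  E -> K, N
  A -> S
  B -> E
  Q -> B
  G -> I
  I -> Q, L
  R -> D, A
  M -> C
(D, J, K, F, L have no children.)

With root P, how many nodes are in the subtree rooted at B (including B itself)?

6

The subtree rooted at B contains: B, E, K, N, O, F — 6 nodes.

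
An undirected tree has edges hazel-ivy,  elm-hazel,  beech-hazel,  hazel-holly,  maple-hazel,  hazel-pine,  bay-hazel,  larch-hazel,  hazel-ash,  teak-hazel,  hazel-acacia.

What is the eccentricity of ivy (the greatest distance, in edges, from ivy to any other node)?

The node farthest from ivy is beech (bay, maple, holly, elm, ash, acacia, pine, larch, teak also at distance 2), via ivy-hazel-beech — 2 edges.

2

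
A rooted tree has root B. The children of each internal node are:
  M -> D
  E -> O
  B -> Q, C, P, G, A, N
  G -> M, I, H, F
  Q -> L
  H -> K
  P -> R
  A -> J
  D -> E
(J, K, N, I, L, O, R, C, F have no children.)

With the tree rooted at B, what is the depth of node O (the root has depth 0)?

5

Path from B to O: B → G → M → D → E → O, which has 5 edges.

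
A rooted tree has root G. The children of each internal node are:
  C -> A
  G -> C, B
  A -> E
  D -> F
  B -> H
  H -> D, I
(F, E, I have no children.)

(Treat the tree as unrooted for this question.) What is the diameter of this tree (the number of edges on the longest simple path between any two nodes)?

7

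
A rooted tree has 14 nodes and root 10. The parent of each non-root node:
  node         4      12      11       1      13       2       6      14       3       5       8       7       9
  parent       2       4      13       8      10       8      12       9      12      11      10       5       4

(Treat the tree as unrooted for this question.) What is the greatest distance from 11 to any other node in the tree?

7

The node farthest from 11 is 14 (6, 3 also at distance 7), via 11 – 13 – 10 – 8 – 2 – 4 – 9 – 14 — 7 edges.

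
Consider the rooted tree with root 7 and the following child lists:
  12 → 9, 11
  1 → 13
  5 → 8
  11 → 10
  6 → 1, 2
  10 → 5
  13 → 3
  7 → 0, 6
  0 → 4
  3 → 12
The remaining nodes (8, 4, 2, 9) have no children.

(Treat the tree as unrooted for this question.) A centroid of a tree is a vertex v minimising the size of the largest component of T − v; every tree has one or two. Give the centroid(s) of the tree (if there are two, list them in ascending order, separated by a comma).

3, 13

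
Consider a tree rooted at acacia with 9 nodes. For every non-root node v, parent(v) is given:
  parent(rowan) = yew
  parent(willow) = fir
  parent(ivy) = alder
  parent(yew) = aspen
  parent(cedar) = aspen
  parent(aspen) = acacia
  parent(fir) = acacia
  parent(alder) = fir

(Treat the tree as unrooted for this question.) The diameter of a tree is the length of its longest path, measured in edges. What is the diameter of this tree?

6

BFS from rowan reaches ivy last, at distance 6; BFS from ivy confirms no node is farther.
Path: rowan – yew – aspen – acacia – fir – alder – ivy.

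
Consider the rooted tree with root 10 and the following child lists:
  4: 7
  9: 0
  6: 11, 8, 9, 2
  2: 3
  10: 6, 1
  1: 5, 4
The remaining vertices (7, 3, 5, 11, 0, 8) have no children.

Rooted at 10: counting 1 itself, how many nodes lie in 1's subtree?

4

Descendants of 1 (including itself): 1, 4, 5, 7. That's 4.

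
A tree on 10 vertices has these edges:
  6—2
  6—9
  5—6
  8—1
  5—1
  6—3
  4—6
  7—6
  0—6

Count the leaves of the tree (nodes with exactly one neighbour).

Degree-1 nodes: 0, 2, 3, 4, 7, 8, 9 — 7 of them.

7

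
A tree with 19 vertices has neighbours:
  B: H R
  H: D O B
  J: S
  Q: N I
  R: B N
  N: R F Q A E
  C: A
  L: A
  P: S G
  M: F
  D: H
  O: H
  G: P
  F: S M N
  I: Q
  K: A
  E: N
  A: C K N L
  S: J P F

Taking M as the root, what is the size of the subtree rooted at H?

Descendants of H (including itself): H, O, D. That's 3.

3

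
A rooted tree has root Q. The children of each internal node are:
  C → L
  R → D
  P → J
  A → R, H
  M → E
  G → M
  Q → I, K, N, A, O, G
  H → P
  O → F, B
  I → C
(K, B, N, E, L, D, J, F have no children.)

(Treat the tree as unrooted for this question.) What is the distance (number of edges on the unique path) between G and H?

3

Walking from G: G–Q–A–H. Length 3.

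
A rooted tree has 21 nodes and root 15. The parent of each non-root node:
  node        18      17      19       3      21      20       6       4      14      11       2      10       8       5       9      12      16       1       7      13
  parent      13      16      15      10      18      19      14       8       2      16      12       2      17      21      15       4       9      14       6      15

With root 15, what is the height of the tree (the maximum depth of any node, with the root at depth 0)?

A deepest node is 7, reached by 15 → 9 → 16 → 17 → 8 → 4 → 12 → 2 → 14 → 6 → 7.
That path has 10 edges, so the height is 10.

10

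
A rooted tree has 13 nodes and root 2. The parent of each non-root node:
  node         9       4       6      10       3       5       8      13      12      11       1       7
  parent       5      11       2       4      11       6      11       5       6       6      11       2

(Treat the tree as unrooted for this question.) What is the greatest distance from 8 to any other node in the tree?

Distances from 8 peak at 4, attained at 13 (9, 7 also at distance 4).
8 – 11 – 6 – 5 – 13

4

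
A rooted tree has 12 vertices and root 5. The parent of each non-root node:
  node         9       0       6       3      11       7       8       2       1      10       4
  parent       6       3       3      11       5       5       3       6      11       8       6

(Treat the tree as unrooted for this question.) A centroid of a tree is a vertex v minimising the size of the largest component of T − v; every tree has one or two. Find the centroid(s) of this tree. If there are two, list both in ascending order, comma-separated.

3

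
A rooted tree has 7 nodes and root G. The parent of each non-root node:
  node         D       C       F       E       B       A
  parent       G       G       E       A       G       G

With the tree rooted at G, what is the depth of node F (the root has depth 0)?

Path from G to F: G–A–E–F, which has 3 edges.

3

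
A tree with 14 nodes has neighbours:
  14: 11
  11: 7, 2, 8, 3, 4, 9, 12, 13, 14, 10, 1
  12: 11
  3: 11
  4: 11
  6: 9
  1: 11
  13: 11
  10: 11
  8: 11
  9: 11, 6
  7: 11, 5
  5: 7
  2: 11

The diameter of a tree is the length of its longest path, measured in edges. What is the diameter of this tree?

A longest path is 6-9-11-7-5, with 4 edges.

4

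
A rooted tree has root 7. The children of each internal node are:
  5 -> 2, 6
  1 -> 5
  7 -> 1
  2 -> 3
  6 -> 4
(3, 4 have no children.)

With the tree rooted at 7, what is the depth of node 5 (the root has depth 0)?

Path from 7 to 5: 7 – 1 – 5, which has 2 edges.

2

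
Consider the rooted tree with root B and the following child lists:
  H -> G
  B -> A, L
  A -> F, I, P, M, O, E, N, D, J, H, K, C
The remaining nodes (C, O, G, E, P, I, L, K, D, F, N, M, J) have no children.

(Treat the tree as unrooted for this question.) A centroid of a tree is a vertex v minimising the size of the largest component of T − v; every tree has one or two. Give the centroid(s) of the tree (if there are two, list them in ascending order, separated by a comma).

A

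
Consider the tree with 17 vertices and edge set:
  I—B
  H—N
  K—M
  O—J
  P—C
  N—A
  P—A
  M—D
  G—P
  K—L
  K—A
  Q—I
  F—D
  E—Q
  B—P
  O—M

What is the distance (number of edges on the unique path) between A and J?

The path is A – K – M – O – J, which has 4 edges.

4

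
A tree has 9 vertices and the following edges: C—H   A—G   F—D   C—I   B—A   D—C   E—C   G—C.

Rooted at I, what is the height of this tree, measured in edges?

4

B sits deepest: I – C – G – A – B — 4 edges from the root.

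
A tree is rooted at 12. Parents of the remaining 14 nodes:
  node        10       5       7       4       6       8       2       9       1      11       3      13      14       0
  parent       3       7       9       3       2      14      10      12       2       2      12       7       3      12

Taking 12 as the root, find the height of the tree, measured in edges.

A deepest node is 1, reached by 12 – 3 – 10 – 2 – 1.
That path has 4 edges, so the height is 4.

4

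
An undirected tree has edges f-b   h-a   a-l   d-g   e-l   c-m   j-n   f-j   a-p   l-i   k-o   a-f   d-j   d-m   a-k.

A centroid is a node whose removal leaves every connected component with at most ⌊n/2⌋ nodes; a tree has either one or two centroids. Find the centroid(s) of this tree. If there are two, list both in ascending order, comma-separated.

Removing a splits the tree into components of sizes 8, 3, 2, 1, 1; the largest is 8 ≤ ⌊16/2⌋ = 8.
f is adjacent to a and is also a centroid (the largest component after removing it is likewise 8).

a, f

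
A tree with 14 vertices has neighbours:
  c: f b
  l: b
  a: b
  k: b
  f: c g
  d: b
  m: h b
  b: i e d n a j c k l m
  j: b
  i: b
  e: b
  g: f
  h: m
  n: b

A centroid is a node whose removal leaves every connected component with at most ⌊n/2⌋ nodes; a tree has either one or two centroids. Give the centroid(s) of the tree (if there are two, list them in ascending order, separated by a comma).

b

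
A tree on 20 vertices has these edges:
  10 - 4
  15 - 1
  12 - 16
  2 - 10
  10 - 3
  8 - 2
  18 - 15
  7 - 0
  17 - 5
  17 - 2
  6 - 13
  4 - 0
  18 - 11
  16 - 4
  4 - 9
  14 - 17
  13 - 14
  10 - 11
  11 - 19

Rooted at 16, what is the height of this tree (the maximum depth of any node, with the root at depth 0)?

7

A deepest node is 6, reached by 16 – 4 – 10 – 2 – 17 – 14 – 13 – 6.
That path has 7 edges, so the height is 7.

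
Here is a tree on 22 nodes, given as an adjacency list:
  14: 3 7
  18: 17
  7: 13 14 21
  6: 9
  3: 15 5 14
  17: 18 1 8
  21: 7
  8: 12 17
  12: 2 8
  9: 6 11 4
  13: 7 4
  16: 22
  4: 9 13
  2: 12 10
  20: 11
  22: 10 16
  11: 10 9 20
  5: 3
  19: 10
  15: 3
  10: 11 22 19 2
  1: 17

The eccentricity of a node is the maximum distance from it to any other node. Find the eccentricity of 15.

Distances from 15 peak at 13, attained at 1 (18 also at distance 13).
15–3–14–7–13–4–9–11–10–2–12–8–17–1

13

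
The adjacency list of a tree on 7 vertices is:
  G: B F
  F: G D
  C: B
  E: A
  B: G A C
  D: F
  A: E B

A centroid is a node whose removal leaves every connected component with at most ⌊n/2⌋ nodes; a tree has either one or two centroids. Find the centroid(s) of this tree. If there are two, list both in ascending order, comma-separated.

B

If B is removed the pieces have sizes 3, 2, 1, all ≤ ⌊7/2⌋ = 3.
No neighbour of B does as well, so B is the unique centroid.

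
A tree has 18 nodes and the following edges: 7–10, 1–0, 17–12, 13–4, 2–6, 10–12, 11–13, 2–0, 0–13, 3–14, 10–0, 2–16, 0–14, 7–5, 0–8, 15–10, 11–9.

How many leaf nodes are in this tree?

Degree-1 nodes: 1, 3, 4, 5, 6, 8, 9, 15, 16, 17 — 10 of them.

10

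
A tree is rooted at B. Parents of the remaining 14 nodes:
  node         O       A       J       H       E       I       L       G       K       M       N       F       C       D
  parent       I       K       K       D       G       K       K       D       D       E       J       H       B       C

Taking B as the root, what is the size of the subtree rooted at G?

3

The subtree rooted at G contains: G, E, M — 3 nodes.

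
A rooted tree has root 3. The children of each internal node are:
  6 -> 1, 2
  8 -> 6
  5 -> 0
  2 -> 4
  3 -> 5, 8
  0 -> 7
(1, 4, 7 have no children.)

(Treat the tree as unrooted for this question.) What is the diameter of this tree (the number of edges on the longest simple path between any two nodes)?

7

BFS from 7 reaches 4 last, at distance 7; BFS from 4 confirms no node is farther.
Path: 7 - 0 - 5 - 3 - 8 - 6 - 2 - 4.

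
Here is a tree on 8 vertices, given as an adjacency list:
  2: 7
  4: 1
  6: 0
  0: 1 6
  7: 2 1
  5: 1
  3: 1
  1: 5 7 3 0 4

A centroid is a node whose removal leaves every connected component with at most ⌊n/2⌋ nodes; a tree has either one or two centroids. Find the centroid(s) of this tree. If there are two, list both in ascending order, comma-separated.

1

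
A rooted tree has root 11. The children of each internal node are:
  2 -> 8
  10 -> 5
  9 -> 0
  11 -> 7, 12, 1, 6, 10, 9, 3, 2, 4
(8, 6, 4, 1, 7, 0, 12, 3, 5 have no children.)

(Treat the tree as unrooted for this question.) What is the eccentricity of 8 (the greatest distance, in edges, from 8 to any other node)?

4

A farthest node from 8 is 5 (0 also at distance 4).
The path 8 – 2 – 11 – 10 – 5 has 4 edges.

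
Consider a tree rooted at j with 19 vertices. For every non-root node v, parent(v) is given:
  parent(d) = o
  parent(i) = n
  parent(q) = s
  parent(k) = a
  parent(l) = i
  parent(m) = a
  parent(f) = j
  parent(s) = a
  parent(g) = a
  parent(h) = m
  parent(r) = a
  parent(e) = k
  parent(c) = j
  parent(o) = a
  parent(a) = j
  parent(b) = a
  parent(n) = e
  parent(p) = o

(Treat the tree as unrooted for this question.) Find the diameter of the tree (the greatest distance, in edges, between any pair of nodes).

Starting from l, a farthest node is q at distance 7.
One longest path: l - i - n - e - k - a - s - q.
So the diameter is 7.

7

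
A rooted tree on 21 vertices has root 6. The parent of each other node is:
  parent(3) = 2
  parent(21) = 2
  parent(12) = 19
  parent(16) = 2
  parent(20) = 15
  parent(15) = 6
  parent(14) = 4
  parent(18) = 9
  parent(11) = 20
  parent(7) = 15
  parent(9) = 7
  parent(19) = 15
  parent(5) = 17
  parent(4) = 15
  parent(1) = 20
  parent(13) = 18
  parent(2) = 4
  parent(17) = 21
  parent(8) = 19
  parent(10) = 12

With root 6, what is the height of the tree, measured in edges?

A deepest node is 5, reached by 6 → 15 → 4 → 2 → 21 → 17 → 5.
That path has 6 edges, so the height is 6.

6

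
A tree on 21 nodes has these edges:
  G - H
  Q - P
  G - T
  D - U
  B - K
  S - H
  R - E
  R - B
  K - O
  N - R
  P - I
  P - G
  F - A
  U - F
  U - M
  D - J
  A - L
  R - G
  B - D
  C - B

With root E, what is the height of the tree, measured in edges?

A deepest node is L, reached by E–R–B–D–U–F–A–L.
That path has 7 edges, so the height is 7.

7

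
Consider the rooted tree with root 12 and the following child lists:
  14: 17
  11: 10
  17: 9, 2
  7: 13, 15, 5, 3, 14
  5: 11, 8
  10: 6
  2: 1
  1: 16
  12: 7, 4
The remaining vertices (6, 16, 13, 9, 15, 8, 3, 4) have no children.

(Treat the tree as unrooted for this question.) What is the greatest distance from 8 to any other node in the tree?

A farthest node from 8 is 16.
The path 8-5-7-14-17-2-1-16 has 7 edges.

7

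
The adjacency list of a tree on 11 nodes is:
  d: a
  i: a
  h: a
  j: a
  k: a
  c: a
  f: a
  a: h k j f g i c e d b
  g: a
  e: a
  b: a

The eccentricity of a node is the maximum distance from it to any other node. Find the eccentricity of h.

2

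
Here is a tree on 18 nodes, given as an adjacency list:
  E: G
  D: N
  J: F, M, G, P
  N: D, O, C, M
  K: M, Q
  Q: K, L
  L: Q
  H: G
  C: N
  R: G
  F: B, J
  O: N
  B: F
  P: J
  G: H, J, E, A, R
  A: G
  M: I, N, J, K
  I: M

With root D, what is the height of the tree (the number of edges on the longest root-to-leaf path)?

5

A deepest node is H, reached by D–N–M–J–G–H.
That path has 5 edges, so the height is 5.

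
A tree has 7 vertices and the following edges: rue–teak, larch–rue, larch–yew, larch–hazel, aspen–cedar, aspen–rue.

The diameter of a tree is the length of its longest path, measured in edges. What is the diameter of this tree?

4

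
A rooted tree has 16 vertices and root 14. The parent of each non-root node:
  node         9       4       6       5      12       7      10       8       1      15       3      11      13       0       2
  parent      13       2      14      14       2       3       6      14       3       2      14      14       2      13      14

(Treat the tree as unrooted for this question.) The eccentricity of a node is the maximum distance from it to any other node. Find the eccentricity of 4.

A farthest node from 4 is 1 (7, 10 also at distance 4).
The path 4–2–14–3–1 has 4 edges.

4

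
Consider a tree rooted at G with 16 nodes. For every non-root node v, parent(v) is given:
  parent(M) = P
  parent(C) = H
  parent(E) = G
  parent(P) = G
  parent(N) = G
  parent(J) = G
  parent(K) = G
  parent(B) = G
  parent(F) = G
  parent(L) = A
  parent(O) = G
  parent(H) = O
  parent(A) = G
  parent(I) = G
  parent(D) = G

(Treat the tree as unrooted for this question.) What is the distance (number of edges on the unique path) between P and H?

3

Walking from P: P–G–O–H. Length 3.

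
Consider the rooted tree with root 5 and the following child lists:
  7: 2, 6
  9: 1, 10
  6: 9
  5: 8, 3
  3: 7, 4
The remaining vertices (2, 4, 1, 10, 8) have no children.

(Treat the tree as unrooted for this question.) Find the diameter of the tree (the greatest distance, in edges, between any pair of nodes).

6

BFS from 1 reaches 8 last, at distance 6; BFS from 8 confirms no node is farther.
Path: 1 - 9 - 6 - 7 - 3 - 5 - 8.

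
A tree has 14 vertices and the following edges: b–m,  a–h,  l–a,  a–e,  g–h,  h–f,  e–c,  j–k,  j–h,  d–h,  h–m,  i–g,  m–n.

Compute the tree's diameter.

5

A longest path is c – e – a – h – m – n, with 5 edges.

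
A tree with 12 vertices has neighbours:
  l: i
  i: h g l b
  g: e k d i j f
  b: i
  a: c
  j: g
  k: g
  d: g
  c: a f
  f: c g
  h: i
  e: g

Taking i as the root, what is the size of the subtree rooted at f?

3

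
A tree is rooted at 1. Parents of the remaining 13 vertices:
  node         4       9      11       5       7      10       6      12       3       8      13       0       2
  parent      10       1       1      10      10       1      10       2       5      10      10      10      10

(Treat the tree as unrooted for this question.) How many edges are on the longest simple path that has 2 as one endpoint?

3

A farthest node from 2 is 3 (11, 9 also at distance 3).
The path 2-10-5-3 has 3 edges.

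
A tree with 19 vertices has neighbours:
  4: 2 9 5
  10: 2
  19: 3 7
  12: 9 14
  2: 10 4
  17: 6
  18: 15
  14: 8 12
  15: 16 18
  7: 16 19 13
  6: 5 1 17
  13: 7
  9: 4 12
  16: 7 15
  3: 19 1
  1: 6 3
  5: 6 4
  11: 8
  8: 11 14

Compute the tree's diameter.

14

A longest path is 11-8-14-12-9-4-5-6-1-3-19-7-16-15-18, with 14 edges.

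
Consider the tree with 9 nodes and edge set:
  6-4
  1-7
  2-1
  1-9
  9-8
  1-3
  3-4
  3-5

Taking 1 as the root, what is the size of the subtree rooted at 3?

4

Descendants of 3 (including itself): 3, 5, 4, 6. That's 4.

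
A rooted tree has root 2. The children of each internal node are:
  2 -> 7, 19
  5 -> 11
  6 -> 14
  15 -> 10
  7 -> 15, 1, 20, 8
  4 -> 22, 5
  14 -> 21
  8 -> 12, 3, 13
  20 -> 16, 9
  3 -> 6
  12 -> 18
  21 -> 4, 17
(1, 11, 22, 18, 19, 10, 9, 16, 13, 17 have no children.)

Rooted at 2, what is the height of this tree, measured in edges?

The longest root-to-leaf path is 2 – 7 – 8 – 3 – 6 – 14 – 21 – 4 – 5 – 11 (9 edges).

9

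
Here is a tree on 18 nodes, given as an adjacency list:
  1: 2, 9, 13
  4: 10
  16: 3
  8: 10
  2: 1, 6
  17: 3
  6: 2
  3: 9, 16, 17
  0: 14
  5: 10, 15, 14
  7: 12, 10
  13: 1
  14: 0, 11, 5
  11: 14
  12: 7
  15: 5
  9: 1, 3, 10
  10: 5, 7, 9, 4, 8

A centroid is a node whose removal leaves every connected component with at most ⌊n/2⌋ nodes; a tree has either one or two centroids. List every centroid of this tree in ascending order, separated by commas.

10

If 10 is removed the pieces have sizes 8, 5, 2, 1, 1, all ≤ ⌊18/2⌋ = 9.
No neighbour of 10 does as well, so 10 is the unique centroid.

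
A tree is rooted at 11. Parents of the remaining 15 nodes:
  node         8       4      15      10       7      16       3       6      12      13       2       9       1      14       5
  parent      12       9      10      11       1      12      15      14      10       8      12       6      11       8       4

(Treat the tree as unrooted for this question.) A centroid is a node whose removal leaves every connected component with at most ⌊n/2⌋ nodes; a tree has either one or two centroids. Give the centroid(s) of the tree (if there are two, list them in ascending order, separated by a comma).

12

If 12 is removed the pieces have sizes 7, 6, 1, 1, all ≤ ⌊16/2⌋ = 8.
Every other node leaves some component of size > 8, so the centroid is unique.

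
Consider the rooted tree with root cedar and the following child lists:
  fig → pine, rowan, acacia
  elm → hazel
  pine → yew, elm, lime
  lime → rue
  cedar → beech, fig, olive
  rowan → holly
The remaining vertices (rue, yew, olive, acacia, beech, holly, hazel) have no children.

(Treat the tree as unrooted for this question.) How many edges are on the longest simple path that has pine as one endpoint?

3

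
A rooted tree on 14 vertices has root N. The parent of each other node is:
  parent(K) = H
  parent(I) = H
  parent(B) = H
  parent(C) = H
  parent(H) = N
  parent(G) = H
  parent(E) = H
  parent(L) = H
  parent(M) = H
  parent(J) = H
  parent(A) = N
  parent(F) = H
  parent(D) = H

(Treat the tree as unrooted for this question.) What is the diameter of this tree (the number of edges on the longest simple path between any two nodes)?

A longest path is A - N - H - C, with 3 edges.

3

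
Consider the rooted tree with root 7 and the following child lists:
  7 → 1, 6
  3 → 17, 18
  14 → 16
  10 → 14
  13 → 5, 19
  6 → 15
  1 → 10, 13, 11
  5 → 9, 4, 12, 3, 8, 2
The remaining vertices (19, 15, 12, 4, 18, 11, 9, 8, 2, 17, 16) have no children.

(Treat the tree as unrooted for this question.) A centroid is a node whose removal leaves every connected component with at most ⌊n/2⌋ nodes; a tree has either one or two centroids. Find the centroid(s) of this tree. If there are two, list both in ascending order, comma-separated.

13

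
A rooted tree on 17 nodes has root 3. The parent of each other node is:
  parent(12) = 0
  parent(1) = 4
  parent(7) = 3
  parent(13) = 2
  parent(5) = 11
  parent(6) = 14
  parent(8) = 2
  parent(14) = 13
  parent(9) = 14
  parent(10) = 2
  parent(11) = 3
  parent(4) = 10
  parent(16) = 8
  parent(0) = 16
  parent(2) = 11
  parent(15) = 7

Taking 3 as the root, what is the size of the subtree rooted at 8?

The subtree rooted at 8 contains: 8, 16, 0, 12 — 4 nodes.

4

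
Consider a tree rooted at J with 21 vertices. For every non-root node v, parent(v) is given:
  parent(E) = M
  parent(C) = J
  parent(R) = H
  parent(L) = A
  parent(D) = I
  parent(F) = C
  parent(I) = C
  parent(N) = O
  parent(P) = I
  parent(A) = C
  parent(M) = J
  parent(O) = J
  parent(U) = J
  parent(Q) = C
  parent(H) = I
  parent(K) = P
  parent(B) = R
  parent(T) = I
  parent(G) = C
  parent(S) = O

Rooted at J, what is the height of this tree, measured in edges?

B sits deepest: J – C – I – H – R – B — 5 edges from the root.

5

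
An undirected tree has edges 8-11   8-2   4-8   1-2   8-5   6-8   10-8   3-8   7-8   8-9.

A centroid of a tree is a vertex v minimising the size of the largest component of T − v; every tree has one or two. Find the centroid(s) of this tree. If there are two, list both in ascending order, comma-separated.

Removing 8 splits the tree into components of sizes 2, 1, 1, 1, 1, 1, 1, 1, 1; the largest is 2 ≤ ⌊11/2⌋ = 5.
Every other node leaves some component of size > 5, so the centroid is unique.

8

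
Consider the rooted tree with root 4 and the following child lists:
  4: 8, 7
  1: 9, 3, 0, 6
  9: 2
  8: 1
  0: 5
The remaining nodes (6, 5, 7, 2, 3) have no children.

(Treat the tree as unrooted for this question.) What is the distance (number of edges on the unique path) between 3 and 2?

3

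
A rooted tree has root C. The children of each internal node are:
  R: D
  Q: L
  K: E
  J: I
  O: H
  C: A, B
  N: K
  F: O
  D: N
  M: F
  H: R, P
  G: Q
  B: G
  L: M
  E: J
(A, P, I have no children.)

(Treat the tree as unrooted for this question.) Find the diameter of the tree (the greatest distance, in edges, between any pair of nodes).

Starting from A, a farthest node is I at distance 16.
One longest path: A - C - B - G - Q - L - M - F - O - H - R - D - N - K - E - J - I.
So the diameter is 16.

16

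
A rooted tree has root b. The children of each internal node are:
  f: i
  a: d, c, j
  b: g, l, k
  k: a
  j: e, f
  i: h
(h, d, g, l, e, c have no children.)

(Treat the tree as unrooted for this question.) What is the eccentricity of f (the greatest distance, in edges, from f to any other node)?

5

Distances from f peak at 5, attained at g (l also at distance 5).
f – j – a – k – b – g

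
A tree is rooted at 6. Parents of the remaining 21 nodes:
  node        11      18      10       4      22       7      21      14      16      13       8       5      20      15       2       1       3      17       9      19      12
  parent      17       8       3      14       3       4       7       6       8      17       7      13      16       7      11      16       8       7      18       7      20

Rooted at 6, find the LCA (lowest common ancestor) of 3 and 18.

8

3's ancestor chain is 3, 8, 7, 4, 14, 6 and 18's is 18, 8, 7, 4, 14, 6; they first meet at 8.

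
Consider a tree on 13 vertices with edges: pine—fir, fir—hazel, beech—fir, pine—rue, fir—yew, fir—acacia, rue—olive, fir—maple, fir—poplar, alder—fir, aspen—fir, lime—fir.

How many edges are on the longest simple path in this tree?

A longest path is olive – rue – pine – fir – yew, with 4 edges.

4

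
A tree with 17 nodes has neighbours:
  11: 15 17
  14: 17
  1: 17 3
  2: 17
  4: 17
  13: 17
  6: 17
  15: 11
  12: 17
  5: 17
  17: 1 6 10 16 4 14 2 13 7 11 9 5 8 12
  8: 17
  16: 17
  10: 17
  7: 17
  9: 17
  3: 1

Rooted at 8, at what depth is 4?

2

Path from 8 to 4: 8–17–4, which has 2 edges.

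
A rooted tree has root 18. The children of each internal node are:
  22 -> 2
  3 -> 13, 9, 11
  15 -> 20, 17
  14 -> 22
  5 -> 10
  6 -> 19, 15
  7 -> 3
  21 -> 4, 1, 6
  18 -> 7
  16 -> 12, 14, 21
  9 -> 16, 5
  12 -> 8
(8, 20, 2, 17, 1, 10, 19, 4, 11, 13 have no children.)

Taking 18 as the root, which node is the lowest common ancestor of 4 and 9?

Path 4→root: 4 21 16 9 3 7 18; path 9→root: 9 3 7 18.
First common node: 9.

9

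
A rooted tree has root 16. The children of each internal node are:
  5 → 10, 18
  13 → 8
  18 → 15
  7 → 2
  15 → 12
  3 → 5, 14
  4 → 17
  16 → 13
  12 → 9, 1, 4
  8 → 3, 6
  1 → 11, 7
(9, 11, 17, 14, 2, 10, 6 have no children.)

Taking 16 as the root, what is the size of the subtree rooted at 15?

9

15's subtree: {15, 12, 1, 4, 9, 11, 7, 17, 2}, size 9.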